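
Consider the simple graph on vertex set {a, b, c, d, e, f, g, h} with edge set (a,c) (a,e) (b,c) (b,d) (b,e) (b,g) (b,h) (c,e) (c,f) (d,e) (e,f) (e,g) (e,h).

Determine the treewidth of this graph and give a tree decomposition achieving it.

Treewidth 2.
Bags: B1 = {b, d, e}  B2 = {b, c, e}  B3 = {a, c, e}  B4 = {c, e, f}  B5 = {b, e, h}  B6 = {b, e, g}
Tree: B1–B2, B2–B3, B3–B4, B2–B5, B1–B6

Every bag has size at most 3, so the width is 3 − 1 = 2 and tw(G) ≤ 2. Conversely, {a, c, e} is a clique of size 3, and the vertices of any clique must share a bag in every tree decomposition; so some bag has ≥ 3 vertices and tw(G) ≥ 2. Combining the bounds, tw(G) = 2.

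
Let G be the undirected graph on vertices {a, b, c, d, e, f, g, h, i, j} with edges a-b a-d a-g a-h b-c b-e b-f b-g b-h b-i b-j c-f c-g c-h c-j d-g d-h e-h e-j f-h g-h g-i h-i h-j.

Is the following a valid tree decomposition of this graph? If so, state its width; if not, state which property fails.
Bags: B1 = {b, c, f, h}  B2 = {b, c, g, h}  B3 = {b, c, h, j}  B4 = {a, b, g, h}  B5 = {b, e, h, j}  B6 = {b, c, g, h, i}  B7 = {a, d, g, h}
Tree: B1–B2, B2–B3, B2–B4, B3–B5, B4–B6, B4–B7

No — bags containing vertex c are not connected in the tree.

A tree decomposition must satisfy three properties: every vertex lies in some bag; for every edge, both endpoints lie together in some bag; and for every vertex, the bags containing it form a connected subtree. Here bags containing vertex c are not connected in the tree, so the decomposition is invalid.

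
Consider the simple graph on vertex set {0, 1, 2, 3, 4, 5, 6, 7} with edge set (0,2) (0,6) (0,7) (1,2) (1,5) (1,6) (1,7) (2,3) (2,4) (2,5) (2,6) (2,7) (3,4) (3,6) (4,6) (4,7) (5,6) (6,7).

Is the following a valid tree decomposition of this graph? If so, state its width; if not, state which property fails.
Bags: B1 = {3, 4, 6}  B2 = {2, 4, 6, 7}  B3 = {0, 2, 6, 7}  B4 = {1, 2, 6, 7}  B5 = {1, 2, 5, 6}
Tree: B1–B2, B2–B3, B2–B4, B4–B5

No — edge (2,3) lies in no bag.

A tree decomposition must satisfy three properties: every vertex lies in some bag; for every edge, both endpoints lie together in some bag; and for every vertex, the bags containing it form a connected subtree. Here edge (2,3) lies in no bag, so the decomposition is invalid.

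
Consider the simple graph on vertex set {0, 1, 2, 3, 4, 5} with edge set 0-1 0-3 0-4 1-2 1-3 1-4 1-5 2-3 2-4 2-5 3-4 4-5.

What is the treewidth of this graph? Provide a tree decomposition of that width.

The largest bag has 4 vertices, giving width 3; this decomposition certifies tw(G) ≤ 3. On the other hand G contains the 4-clique {0, 1, 3, 4}. A clique must lie in a single bag of any decomposition, so no decomposition can have width below 3. The upper and lower bounds meet at 3, so that is the treewidth.

Treewidth 3.
One optimal decomposition is:
Bags: B1 = {0, 1, 3, 4}  B2 = {1, 2, 3, 4}  B3 = {1, 2, 4, 5}
Tree: B1–B2, B2–B3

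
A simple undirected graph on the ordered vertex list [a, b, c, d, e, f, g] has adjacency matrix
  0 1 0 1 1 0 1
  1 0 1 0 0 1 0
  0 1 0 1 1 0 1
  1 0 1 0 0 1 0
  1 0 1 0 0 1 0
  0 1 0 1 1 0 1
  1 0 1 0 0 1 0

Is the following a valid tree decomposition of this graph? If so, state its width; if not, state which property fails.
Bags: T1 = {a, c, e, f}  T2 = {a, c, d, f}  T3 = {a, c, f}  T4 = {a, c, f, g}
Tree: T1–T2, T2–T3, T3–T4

No — vertex b appears in no bag.

A tree decomposition must satisfy three properties: every vertex lies in some bag; for every edge, both endpoints lie together in some bag; and for every vertex, the bags containing it form a connected subtree. Here vertex b appears in no bag, so the decomposition is invalid.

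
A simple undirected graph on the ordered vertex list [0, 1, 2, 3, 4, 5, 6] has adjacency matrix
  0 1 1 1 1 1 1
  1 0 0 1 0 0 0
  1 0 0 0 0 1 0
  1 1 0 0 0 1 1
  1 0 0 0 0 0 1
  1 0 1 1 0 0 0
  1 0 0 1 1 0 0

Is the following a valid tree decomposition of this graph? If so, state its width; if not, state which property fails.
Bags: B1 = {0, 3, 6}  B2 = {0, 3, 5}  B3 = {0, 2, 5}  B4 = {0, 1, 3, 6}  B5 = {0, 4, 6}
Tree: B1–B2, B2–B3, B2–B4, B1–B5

A tree decomposition must satisfy three properties: every vertex lies in some bag; for every edge, both endpoints lie together in some bag; and for every vertex, the bags containing it form a connected subtree. Here bags containing vertex 6 are not connected in the tree, so the decomposition is invalid.

No — bags containing vertex 6 are not connected in the tree.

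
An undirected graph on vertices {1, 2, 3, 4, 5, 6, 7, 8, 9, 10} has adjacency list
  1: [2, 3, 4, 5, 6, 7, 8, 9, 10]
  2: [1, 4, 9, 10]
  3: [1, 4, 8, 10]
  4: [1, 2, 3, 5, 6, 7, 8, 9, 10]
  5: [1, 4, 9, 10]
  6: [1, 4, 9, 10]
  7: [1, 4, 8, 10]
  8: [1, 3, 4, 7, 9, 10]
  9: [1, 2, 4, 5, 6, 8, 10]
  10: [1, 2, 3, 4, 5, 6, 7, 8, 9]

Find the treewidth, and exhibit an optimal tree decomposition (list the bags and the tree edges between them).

Treewidth 4.
Bags: B1 = {1, 4, 8, 9, 10}  B2 = {1, 3, 4, 8, 10}  B3 = {1, 4, 6, 9, 10}  B4 = {1, 4, 5, 9, 10}  B5 = {1, 4, 7, 8, 10}  B6 = {1, 2, 4, 9, 10}
Tree: B1–B2, B1–B3, B3–B4, B2–B5, B3–B6

The largest bag has 5 vertices, giving width 4; this decomposition certifies tw(G) ≤ 4. For the lower bound, the 5 vertices {1, 4, 8, 9, 10} are pairwise adjacent, and any tree decomposition puts a clique entirely inside one bag — forcing width ≥ 4. The upper and lower bounds meet at 4, so that is the treewidth.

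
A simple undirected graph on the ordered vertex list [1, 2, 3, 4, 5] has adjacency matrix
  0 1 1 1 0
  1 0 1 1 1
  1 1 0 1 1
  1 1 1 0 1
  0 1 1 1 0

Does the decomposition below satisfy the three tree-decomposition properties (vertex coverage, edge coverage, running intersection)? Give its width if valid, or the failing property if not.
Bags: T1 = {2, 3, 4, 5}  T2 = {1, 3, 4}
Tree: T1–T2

No — edge (2,1) lies in no bag.

A tree decomposition must satisfy three properties: every vertex lies in some bag; for every edge, both endpoints lie together in some bag; and for every vertex, the bags containing it form a connected subtree. Here edge (2,1) lies in no bag, so the decomposition is invalid.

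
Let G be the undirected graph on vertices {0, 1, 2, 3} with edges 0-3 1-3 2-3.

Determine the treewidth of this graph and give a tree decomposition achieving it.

Treewidth 1.
Bags: B1 = {0, 3}  B2 = {2, 3}  B3 = {1, 3}
Tree: B1–B2, B1–B3

The largest bag has 2 vertices, giving width 1; this decomposition certifies tw(G) ≤ 1. Since G has at least one edge (e.g. 0–3), it is not an edgeless graph, so tw(G) ≥ 1. The upper and lower bounds meet at 1, so that is the treewidth.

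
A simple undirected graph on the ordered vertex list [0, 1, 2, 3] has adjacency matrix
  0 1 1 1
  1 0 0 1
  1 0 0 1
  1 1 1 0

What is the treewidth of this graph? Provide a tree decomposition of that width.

Treewidth 2.
Bags: B1 = {0, 1, 3}  B2 = {0, 2, 3}
Tree: B1–B2

Every bag has size at most 3, so the width is 3 − 1 = 2 and tw(G) ≤ 2. Conversely, {0, 1, 3} is a clique of size 3, and the vertices of any clique must share a bag in every tree decomposition; so some bag has ≥ 3 vertices and tw(G) ≥ 2. Therefore the treewidth is 2.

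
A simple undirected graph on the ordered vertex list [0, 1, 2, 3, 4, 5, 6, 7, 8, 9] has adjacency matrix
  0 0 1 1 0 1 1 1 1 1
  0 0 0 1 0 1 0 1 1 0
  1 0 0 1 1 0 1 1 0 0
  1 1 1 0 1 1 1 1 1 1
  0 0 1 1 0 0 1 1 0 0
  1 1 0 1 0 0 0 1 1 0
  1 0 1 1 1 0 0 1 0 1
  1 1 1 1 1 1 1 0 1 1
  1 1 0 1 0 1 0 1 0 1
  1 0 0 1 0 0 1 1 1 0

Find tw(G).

A width-4 tree decomposition is:
Bags: B1 = {0, 3, 7, 8, 9}  B2 = {0, 3, 6, 7, 9}  B3 = {0, 3, 5, 7, 8}  B4 = {1, 3, 5, 7, 8}  B5 = {0, 2, 3, 6, 7}  B6 = {2, 3, 4, 6, 7}
Tree: B1–B2, B1–B3, B3–B4, B2–B5, B5–B6
Each bag holds 5 vertices, so the decomposition has width 4, which upper-bounds the treewidth. On the other hand G contains the 5-clique {0, 3, 7, 8, 9}. A clique must lie in a single bag of any decomposition, so no decomposition can have width below 4. Hence tw(G) = 4 exactly.

4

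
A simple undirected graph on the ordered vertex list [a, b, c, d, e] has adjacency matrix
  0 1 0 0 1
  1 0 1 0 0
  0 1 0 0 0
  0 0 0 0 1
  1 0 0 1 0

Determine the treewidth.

A width-1 tree decomposition is:
Bags: B1 = {d, e}  B2 = {a, e}  B3 = {a, b}  B4 = {b, c}
Tree: B1–B2, B2–B3, B3–B4
The largest bag has 2 vertices, giving width 1; this decomposition certifies tw(G) ≤ 1. G has an edge, so its treewidth is at least 1. Hence tw(G) = 1 exactly.

1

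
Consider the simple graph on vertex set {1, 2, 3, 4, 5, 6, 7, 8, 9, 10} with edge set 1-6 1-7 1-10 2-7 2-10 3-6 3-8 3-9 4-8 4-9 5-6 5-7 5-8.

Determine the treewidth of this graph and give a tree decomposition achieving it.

Treewidth 2.
Bags: B1 = {4, 8, 9}  B2 = {3, 8, 9}  B3 = {3, 5, 8}  B4 = {3, 5, 6}  B5 = {5, 6, 7}  B6 = {1, 6, 7}  B7 = {1, 2, 7}  B8 = {1, 2, 10}
Tree: B1–B2, B2–B3, B3–B4, B4–B5, B5–B6, B6–B7, B7–B8

Every bag has size at most 3, so the width is 3 − 1 = 2 and tw(G) ≤ 2. For the lower bound, G contains the cycle 4–9–3–8–4, so G is not a forest; only forests have treewidth ≤ 1, hence tw(G) ≥ 2. Hence tw(G) = 2 exactly.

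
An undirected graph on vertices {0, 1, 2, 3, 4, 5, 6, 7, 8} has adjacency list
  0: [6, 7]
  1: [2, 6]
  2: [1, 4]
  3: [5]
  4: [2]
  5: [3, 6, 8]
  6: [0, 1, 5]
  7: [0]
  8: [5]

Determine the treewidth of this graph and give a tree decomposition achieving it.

Treewidth 1.
One optimal decomposition is:
Bags: B1 = {1, 6}  B2 = {5, 6}  B3 = {3, 5}  B4 = {1, 2}  B5 = {0, 6}  B6 = {0, 7}  B7 = {2, 4}  B8 = {5, 8}
Tree: B1–B2, B2–B3, B1–B4, B2–B5, B5–B6, B4–B7, B2–B8

The largest bag has 2 vertices, giving width 1; this decomposition certifies tw(G) ≤ 1. G has an edge, so its treewidth is at least 1. Therefore the treewidth is 1.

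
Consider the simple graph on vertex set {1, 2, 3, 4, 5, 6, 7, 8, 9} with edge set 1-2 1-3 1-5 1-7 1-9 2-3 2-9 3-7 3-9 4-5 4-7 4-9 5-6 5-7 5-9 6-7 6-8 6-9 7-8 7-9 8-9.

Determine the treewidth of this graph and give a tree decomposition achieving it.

Treewidth 3.
Bags: B1 = {5, 6, 7, 9}  B2 = {1, 5, 7, 9}  B3 = {1, 3, 7, 9}  B4 = {6, 7, 8, 9}  B5 = {1, 2, 3, 9}  B6 = {4, 5, 7, 9}
Tree: B1–B2, B2–B3, B1–B4, B3–B5, B2–B6

The largest bag has 4 vertices, giving width 3; this decomposition certifies tw(G) ≤ 3. For the lower bound, the 4 vertices {1, 2, 3, 9} are pairwise adjacent, and any tree decomposition puts a clique entirely inside one bag — forcing width ≥ 3. The upper and lower bounds meet at 3, so that is the treewidth.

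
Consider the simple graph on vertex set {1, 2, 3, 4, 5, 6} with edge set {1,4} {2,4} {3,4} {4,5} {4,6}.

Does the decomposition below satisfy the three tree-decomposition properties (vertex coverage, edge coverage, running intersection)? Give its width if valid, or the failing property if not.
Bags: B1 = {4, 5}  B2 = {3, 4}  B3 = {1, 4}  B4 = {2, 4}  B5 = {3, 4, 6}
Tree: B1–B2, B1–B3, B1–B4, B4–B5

No — bags containing vertex 3 are not connected in the tree.

A tree decomposition must satisfy three properties: every vertex lies in some bag; for every edge, both endpoints lie together in some bag; and for every vertex, the bags containing it form a connected subtree. Here bags containing vertex 3 are not connected in the tree, so the decomposition is invalid.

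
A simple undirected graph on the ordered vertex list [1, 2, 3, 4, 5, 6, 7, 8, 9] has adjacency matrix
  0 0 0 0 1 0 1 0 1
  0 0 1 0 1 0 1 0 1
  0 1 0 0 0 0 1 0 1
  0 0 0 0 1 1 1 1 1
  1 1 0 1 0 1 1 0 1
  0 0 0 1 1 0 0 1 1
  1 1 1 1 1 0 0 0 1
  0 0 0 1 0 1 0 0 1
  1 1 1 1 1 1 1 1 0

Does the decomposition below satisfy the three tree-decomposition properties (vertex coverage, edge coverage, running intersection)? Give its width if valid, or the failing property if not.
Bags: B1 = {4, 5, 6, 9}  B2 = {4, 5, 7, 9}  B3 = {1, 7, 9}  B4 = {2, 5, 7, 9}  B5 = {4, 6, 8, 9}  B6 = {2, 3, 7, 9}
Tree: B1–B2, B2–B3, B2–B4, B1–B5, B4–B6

No — edge (5,1) lies in no bag.

A tree decomposition must satisfy three properties: every vertex lies in some bag; for every edge, both endpoints lie together in some bag; and for every vertex, the bags containing it form a connected subtree. Here edge (5,1) lies in no bag, so the decomposition is invalid.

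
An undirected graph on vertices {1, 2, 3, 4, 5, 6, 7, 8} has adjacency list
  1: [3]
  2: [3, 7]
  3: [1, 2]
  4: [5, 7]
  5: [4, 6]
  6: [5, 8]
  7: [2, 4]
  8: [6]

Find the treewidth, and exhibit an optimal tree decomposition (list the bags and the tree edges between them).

Each bag holds 2 vertices, so the decomposition has width 1, which upper-bounds the treewidth. G has an edge, so its treewidth is at least 1. Hence tw(G) = 1 exactly.

Treewidth 1.
One such decomposition:
Bags: B1 = {6, 8}  B2 = {5, 6}  B3 = {4, 5}  B4 = {4, 7}  B5 = {2, 7}  B6 = {2, 3}  B7 = {1, 3}
Tree: B1–B2, B2–B3, B3–B4, B4–B5, B5–B6, B6–B7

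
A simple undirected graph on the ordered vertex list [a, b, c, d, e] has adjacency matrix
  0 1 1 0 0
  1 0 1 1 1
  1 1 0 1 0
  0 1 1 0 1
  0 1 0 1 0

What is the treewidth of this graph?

A width-2 tree decomposition is:
Bags: B1 = {a, b, c}  B2 = {b, c, d}  B3 = {b, d, e}
Tree: B1–B2, B2–B3
Every bag has size at most 3, so the width is 3 − 1 = 2 and tw(G) ≤ 2. Conversely, {b, d, e} is a clique of size 3, and the vertices of any clique must share a bag in every tree decomposition; so some bag has ≥ 3 vertices and tw(G) ≥ 2. Hence tw(G) = 2 exactly.

2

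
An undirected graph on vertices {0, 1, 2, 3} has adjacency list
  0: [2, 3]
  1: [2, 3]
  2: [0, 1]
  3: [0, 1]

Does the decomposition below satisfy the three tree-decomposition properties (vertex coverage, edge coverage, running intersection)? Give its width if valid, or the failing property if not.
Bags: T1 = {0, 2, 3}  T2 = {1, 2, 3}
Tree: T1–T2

Every vertex of G appears in some bag (union = {0, 1, 2, 3}); every edge is covered by a bag; and for each vertex v the set of bags containing v is connected in the bag tree. The decomposition is therefore valid. The largest bag has 3 vertices, so the width is 2.

Yes; width 2.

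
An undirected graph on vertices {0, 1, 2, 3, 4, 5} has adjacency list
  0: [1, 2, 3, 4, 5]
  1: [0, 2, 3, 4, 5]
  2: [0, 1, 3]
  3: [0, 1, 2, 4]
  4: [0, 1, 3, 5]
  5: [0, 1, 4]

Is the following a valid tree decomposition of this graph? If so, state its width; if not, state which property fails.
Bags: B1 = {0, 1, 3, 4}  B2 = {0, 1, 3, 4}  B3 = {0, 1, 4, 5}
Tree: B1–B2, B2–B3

No — vertex 2 appears in no bag.

A tree decomposition must satisfy three properties: every vertex lies in some bag; for every edge, both endpoints lie together in some bag; and for every vertex, the bags containing it form a connected subtree. Here vertex 2 appears in no bag, so the decomposition is invalid.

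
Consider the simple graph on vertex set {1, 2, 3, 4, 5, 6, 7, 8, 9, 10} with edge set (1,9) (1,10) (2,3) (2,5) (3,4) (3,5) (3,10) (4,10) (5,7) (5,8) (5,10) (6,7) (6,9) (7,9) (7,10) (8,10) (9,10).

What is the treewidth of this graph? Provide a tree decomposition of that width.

Treewidth 2.
One such decomposition:
Bags: B1 = {7, 9, 10}  B2 = {1, 9, 10}  B3 = {5, 7, 10}  B4 = {3, 5, 10}  B5 = {2, 3, 5}  B6 = {6, 7, 9}  B7 = {5, 8, 10}  B8 = {3, 4, 10}
Tree: B1–B2, B1–B3, B3–B4, B4–B5, B1–B6, B4–B7, B4–B8

The largest bag has 3 vertices, giving width 2; this decomposition certifies tw(G) ≤ 2. On the other hand G contains the 3-clique {2, 3, 5}. A clique must lie in a single bag of any decomposition, so no decomposition can have width below 2. Combining the bounds, tw(G) = 2.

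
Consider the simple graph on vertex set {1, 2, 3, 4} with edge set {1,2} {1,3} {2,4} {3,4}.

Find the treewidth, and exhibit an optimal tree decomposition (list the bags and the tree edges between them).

Treewidth 2.
One such decomposition:
Bags: B1 = {2, 3, 4}  B2 = {1, 2, 3}
Tree: B1–B2

Each bag holds 3 vertices, so the decomposition has width 2, which upper-bounds the treewidth. The edges 3–4–2–1–3 form a cycle, so G is not a tree and its treewidth is at least 2. Combining the bounds, tw(G) = 2.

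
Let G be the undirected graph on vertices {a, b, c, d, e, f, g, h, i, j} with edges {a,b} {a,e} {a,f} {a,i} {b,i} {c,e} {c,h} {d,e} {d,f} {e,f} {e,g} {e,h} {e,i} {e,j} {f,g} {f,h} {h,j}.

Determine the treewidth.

A width-2 tree decomposition is:
Bags: B1 = {e, f, h}  B2 = {e, h, j}  B3 = {c, e, h}  B4 = {a, e, f}  B5 = {a, e, i}  B6 = {a, b, i}  B7 = {d, e, f}  B8 = {e, f, g}
Tree: B1–B2, B2–B3, B1–B4, B4–B5, B5–B6, B4–B7, B1–B8
Every bag has size at most 3, so the width is 3 − 1 = 2 and tw(G) ≤ 2. Conversely, {e, h, j} is a clique of size 3, and the vertices of any clique must share a bag in every tree decomposition; so some bag has ≥ 3 vertices and tw(G) ≥ 2. Therefore the treewidth is 2.

2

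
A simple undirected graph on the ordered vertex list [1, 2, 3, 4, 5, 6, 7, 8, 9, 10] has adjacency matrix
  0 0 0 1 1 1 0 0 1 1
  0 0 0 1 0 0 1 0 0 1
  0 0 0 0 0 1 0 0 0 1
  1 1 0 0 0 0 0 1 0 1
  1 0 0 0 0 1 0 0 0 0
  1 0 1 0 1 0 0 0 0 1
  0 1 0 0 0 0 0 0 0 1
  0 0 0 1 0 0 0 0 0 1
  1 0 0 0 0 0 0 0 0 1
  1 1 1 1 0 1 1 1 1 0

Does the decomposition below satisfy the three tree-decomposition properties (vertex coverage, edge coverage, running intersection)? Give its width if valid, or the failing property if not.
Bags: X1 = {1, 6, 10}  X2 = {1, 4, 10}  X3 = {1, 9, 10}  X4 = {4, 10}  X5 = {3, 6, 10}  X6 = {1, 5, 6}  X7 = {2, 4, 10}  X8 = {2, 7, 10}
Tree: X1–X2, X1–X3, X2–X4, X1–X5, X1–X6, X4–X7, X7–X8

A tree decomposition must satisfy three properties: every vertex lies in some bag; for every edge, both endpoints lie together in some bag; and for every vertex, the bags containing it form a connected subtree. Here vertex 8 appears in no bag, so the decomposition is invalid.

No — vertex 8 appears in no bag.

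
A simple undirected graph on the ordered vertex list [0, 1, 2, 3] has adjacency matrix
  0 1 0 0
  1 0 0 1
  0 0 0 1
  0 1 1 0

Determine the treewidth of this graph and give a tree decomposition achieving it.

Treewidth 1.
One optimal decomposition is:
Bags: B1 = {2, 3}  B2 = {1, 3}  B3 = {0, 1}
Tree: B1–B2, B2–B3

Each bag holds 2 vertices, so the decomposition has width 1, which upper-bounds the treewidth. G has an edge, so its treewidth is at least 1. The upper and lower bounds meet at 1, so that is the treewidth.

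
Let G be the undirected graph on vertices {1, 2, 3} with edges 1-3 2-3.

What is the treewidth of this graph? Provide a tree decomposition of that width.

Every bag has size at most 2, so the width is 2 − 1 = 1 and tw(G) ≤ 1. Any graph with an edge has treewidth ≥ 1, and G has the edge 2–3. Combining the bounds, tw(G) = 1.

Treewidth 1.
Bags: B1 = {2, 3}  B2 = {1, 3}
Tree: B1–B2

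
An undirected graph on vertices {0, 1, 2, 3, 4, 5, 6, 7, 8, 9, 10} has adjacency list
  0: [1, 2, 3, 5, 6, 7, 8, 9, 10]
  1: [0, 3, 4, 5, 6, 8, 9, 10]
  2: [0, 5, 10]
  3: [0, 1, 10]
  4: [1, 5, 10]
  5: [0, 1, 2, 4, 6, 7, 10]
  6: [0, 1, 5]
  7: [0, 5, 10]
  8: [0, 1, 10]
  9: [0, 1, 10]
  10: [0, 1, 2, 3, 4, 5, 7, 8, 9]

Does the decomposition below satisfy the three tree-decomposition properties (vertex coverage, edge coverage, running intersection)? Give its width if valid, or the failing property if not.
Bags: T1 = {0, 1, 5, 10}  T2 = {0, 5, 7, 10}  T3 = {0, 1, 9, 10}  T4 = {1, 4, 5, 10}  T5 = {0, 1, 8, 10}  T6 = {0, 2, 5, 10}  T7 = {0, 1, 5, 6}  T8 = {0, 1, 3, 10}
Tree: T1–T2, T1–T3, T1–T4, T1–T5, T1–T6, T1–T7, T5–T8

Every vertex of G appears in some bag (union = {0, 1, 2, 3, 4, 5, 6, 7, 8, 9, 10}); every edge is covered by a bag; and for each vertex v the set of bags containing v is connected in the bag tree. The decomposition is therefore valid. The largest bag has 4 vertices, so the width is 3.

Yes; width 3.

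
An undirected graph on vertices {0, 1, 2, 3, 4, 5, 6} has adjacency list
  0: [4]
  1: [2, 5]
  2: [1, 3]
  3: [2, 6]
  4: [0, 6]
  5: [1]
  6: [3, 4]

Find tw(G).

A width-1 tree decomposition is:
Bags: B1 = {1, 5}  B2 = {1, 2}  B3 = {2, 3}  B4 = {3, 6}  B5 = {4, 6}  B6 = {0, 4}
Tree: B1–B2, B2–B3, B3–B4, B4–B5, B5–B6
The largest bag has 2 vertices, giving width 1; this decomposition certifies tw(G) ≤ 1. Any graph with an edge has treewidth ≥ 1, and G has the edge 5–1. Therefore the treewidth is 1.

1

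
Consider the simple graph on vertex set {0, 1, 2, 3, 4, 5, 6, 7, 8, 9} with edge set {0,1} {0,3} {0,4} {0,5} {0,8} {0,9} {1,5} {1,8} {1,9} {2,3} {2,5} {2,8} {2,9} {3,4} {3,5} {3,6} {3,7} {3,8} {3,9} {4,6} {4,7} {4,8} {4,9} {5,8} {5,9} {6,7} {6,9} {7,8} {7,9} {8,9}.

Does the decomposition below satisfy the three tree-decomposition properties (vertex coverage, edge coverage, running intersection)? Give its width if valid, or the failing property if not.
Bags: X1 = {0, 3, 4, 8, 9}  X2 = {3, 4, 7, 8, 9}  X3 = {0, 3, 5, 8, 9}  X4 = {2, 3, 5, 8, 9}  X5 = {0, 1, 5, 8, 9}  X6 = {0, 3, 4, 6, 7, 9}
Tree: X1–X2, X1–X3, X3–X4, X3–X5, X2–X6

A tree decomposition must satisfy three properties: every vertex lies in some bag; for every edge, both endpoints lie together in some bag; and for every vertex, the bags containing it form a connected subtree. Here bags containing vertex 0 are not connected in the tree, so the decomposition is invalid.

No — bags containing vertex 0 are not connected in the tree.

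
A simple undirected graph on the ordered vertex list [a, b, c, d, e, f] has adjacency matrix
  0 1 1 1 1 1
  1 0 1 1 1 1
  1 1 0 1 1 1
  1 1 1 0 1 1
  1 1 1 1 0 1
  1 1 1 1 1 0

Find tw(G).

5

A width-5 tree decomposition is:
Bags: B1 = {a, b, c, d, e, f}
Tree: (single bag)
With just one bag of size 6, the width is 6 − 1 = 5, so tw(G) ≤ 5. For the lower bound, the 6 vertices {a, b, c, d, e, f} are pairwise adjacent, and any tree decomposition puts a clique entirely inside one bag — forcing width ≥ 5. The upper and lower bounds meet at 5, so that is the treewidth.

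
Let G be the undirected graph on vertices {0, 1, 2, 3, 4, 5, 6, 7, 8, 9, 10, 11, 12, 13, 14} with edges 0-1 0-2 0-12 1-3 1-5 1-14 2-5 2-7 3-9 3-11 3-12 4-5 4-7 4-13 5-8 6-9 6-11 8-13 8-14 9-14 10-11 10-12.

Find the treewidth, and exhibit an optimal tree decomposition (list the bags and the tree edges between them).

The largest bag has 4 vertices, giving width 3; this decomposition certifies tw(G) ≤ 3. For the lower bound: the 4 vertex sets {4,7,13}, {8}, {5}, {0,1,2,14} are disjoint, each induces a connected subgraph, and every pair is joined by at least one edge of G. Contracting each set to a single vertex therefore yields K_{4} as a minor, and since treewidth is minor-monotone, tw(G) ≥ tw(K_{4}) = 3. Combining the bounds, tw(G) = 3.

Treewidth 3.
One optimal decomposition is:
Bags: B1 = {4, 7, 8, 13}  B2 = {4, 5, 7, 8}  B3 = {2, 5, 7, 8}  B4 = {2, 5, 8, 14}  B5 = {1, 2, 5, 14}  B6 = {0, 1, 2, 14}  B7 = {0, 1, 9, 14}  B8 = {0, 1, 3, 9}  B9 = {0, 3, 9, 12}  B10 = {3, 6, 9, 12}  B11 = {3, 6, 11, 12}  B12 = {6, 10, 11, 12}
Tree: B1–B2, B2–B3, B3–B4, B4–B5, B5–B6, B6–B7, B7–B8, B8–B9, B9–B10, B10–B11, B11–B12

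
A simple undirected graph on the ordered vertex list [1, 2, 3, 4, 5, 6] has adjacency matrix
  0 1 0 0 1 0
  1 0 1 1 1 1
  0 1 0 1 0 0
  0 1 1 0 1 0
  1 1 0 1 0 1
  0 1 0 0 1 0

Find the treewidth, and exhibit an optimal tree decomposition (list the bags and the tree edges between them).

Each bag holds 3 vertices, so the decomposition has width 2, which upper-bounds the treewidth. Conversely, {2, 3, 4} is a clique of size 3, and the vertices of any clique must share a bag in every tree decomposition; so some bag has ≥ 3 vertices and tw(G) ≥ 2. Hence tw(G) = 2 exactly.

Treewidth 2.
One such decomposition:
Bags: B1 = {2, 4, 5}  B2 = {2, 5, 6}  B3 = {2, 3, 4}  B4 = {1, 2, 5}
Tree: B1–B2, B1–B3, B1–B4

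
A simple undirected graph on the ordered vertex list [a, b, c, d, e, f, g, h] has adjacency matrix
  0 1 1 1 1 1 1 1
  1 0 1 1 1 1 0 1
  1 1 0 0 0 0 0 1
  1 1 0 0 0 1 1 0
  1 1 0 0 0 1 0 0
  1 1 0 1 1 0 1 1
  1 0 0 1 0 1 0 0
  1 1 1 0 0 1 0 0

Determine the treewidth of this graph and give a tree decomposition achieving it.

Treewidth 3.
One such decomposition:
Bags: B1 = {a, b, f, h}  B2 = {a, b, e, f}  B3 = {a, b, d, f}  B4 = {a, b, c, h}  B5 = {a, d, f, g}
Tree: B1–B2, B2–B3, B1–B4, B3–B5

The largest bag has 4 vertices, giving width 3; this decomposition certifies tw(G) ≤ 3. Conversely, {a, b, c, h} is a clique of size 4, and the vertices of any clique must share a bag in every tree decomposition; so some bag has ≥ 4 vertices and tw(G) ≥ 3. Hence tw(G) = 3 exactly.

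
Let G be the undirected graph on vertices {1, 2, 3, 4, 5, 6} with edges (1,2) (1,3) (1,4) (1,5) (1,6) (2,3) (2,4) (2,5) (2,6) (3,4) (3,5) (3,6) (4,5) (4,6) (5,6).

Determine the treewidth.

A width-5 tree decomposition is:
Bags: B1 = {1, 2, 3, 4, 5, 6}
Tree: (single bag)
A single bag containing all 6 vertices is trivially a valid decomposition of width 5. For the lower bound, the 6 vertices {1, 2, 3, 4, 5, 6} are pairwise adjacent, and any tree decomposition puts a clique entirely inside one bag — forcing width ≥ 5. Therefore the treewidth is 5.

5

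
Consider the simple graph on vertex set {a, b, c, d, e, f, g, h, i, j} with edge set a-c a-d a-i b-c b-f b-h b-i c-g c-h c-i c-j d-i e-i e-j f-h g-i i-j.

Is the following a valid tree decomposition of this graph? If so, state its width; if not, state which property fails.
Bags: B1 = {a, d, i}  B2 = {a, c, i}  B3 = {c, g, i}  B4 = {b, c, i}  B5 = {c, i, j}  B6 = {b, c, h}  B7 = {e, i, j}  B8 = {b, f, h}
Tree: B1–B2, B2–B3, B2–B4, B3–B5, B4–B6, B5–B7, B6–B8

Every vertex of G appears in some bag (union = {a, b, c, d, e, f, g, h, i, j}); every edge is covered by a bag; and for each vertex v the set of bags containing v is connected in the bag tree. The decomposition is therefore valid. The largest bag has 3 vertices, so the width is 2.

Yes; width 2.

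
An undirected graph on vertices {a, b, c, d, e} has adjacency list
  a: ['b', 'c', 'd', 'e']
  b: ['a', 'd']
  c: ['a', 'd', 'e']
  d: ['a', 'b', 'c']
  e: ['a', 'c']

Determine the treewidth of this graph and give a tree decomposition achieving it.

Each bag holds 3 vertices, so the decomposition has width 2, which upper-bounds the treewidth. Conversely, {a, c, d} is a clique of size 3, and the vertices of any clique must share a bag in every tree decomposition; so some bag has ≥ 3 vertices and tw(G) ≥ 2. Hence tw(G) = 2 exactly.

Treewidth 2.
One optimal decomposition is:
Bags: B1 = {a, c, d}  B2 = {a, b, d}  B3 = {a, c, e}
Tree: B1–B2, B1–B3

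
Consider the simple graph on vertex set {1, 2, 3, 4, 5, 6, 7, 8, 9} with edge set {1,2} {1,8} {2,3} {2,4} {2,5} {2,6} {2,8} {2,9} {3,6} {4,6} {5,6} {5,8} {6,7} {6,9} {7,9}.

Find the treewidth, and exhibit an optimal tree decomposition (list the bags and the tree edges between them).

Treewidth 2.
Bags: B1 = {2, 4, 6}  B2 = {2, 6, 9}  B3 = {2, 5, 6}  B4 = {2, 5, 8}  B5 = {1, 2, 8}  B6 = {6, 7, 9}  B7 = {2, 3, 6}
Tree: B1–B2, B2–B3, B3–B4, B4–B5, B2–B6, B2–B7

Each bag holds 3 vertices, so the decomposition has width 2, which upper-bounds the treewidth. Conversely, {1, 2, 8} is a clique of size 3, and the vertices of any clique must share a bag in every tree decomposition; so some bag has ≥ 3 vertices and tw(G) ≥ 2. The upper and lower bounds meet at 2, so that is the treewidth.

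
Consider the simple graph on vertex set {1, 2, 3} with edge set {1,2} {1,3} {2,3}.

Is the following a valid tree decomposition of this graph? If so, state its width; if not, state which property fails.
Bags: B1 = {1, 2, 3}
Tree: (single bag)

Checking the three conditions: (i) the bags cover all of {1, 2, 3}; (ii) for each edge, some bag contains both endpoints; (iii) the bags containing any fixed vertex form a subtree. All hold, so the decomposition is valid with width 3 − 1 = 2.

Yes; width 2.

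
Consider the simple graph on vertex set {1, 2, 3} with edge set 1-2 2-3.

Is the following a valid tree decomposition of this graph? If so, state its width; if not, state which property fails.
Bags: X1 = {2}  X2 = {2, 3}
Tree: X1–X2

A tree decomposition must satisfy three properties: every vertex lies in some bag; for every edge, both endpoints lie together in some bag; and for every vertex, the bags containing it form a connected subtree. Here vertex 1 appears in no bag, so the decomposition is invalid.

No — vertex 1 appears in no bag.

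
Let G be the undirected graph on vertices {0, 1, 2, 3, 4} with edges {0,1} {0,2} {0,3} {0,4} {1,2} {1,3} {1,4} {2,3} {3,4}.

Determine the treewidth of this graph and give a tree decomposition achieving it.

Treewidth 3.
One such decomposition:
Bags: B1 = {0, 1, 3, 4}  B2 = {0, 1, 2, 3}
Tree: B1–B2

Every bag has size at most 4, so the width is 4 − 1 = 3 and tw(G) ≤ 3. On the other hand G contains the 4-clique {0, 1, 2, 3}. A clique must lie in a single bag of any decomposition, so no decomposition can have width below 3. Hence tw(G) = 3 exactly.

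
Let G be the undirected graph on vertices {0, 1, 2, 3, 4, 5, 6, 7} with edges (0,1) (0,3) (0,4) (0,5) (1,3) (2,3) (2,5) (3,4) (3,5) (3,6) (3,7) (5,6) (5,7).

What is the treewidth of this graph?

A width-2 tree decomposition is:
Bags: B1 = {3, 5, 7}  B2 = {2, 3, 5}  B3 = {0, 3, 5}  B4 = {0, 1, 3}  B5 = {3, 5, 6}  B6 = {0, 3, 4}
Tree: B1–B2, B1–B3, B3–B4, B2–B5, B4–B6
Each bag holds 3 vertices, so the decomposition has width 2, which upper-bounds the treewidth. For the lower bound, the 3 vertices {0, 1, 3} are pairwise adjacent, and any tree decomposition puts a clique entirely inside one bag — forcing width ≥ 2. Therefore the treewidth is 2.

2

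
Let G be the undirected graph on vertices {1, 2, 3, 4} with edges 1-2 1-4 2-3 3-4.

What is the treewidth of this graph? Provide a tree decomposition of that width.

The largest bag has 3 vertices, giving width 2; this decomposition certifies tw(G) ≤ 2. Since 2–3–4–1–2 is a cycle in G, G is not acyclic. Forests are exactly the graphs of treewidth ≤ 1, so tw(G) ≥ 2. Combining the bounds, tw(G) = 2.

Treewidth 2.
Bags: B1 = {2, 3, 4}  B2 = {1, 2, 4}
Tree: B1–B2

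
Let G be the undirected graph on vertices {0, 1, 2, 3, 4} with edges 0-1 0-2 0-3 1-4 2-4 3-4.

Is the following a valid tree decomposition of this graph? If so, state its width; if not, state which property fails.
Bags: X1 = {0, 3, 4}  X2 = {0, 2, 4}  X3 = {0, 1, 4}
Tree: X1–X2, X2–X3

Vertex coverage: the bags together contain {0, 1, 2, 3, 4}, the full vertex set. Edge coverage: each edge of G has both endpoints in at least one bag. Running intersection: for every vertex, the bags containing it form a connected subtree. All three properties hold, so this is a valid tree decomposition of width max|bag| − 1 = 2, and hence tw(G) ≤ 2.

Yes; width 2.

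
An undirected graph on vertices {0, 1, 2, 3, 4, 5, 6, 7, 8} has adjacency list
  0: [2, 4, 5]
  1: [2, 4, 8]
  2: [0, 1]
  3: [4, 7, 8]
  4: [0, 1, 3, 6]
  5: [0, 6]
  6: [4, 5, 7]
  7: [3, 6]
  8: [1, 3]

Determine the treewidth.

A width-3 tree decomposition is:
Bags: B1 = {1, 2, 3, 8}  B2 = {1, 2, 3, 4}  B3 = {0, 2, 3, 4}  B4 = {0, 3, 4, 7}  B5 = {0, 4, 6, 7}  B6 = {0, 5, 6, 7}
Tree: B1–B2, B2–B3, B3–B4, B4–B5, B5–B6
Each bag holds 4 vertices, so the decomposition has width 3, which upper-bounds the treewidth. For the lower bound: the 4 vertex sets {1,2,8}, {3}, {4}, {0,5,6,7} are disjoint, each induces a connected subgraph, and every pair is joined by at least one edge of G. Contracting each set to a single vertex therefore yields K_{4} as a minor, and since treewidth is minor-monotone, tw(G) ≥ tw(K_{4}) = 3. Combining the bounds, tw(G) = 3.

3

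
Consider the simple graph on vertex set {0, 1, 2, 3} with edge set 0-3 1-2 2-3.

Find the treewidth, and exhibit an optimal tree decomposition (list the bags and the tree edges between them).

Treewidth 1.
One optimal decomposition is:
Bags: B1 = {2, 3}  B2 = {1, 2}  B3 = {0, 3}
Tree: B1–B2, B1–B3

Every bag has size at most 2, so the width is 2 − 1 = 1 and tw(G) ≤ 1. Since G has at least one edge (e.g. 3–2), it is not an edgeless graph, so tw(G) ≥ 1. Therefore the treewidth is 1.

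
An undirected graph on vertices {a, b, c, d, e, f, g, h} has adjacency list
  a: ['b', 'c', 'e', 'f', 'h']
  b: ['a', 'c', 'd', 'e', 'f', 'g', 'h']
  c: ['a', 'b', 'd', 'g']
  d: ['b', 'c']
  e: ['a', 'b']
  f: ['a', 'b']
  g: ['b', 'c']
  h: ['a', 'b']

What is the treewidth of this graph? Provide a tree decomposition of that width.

Each bag holds 3 vertices, so the decomposition has width 2, which upper-bounds the treewidth. For the lower bound, the 3 vertices {b, c, d} are pairwise adjacent, and any tree decomposition puts a clique entirely inside one bag — forcing width ≥ 2. Combining the bounds, tw(G) = 2.

Treewidth 2.
One such decomposition:
Bags: B1 = {a, b, c}  B2 = {a, b, f}  B3 = {a, b, h}  B4 = {a, b, e}  B5 = {b, c, g}  B6 = {b, c, d}
Tree: B1–B2, B1–B3, B2–B4, B1–B5, B5–B6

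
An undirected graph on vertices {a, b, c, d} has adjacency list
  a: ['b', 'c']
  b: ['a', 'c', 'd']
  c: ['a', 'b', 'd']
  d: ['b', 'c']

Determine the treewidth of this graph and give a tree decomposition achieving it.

The largest bag has 3 vertices, giving width 2; this decomposition certifies tw(G) ≤ 2. Conversely, {b, c, d} is a clique of size 3, and the vertices of any clique must share a bag in every tree decomposition; so some bag has ≥ 3 vertices and tw(G) ≥ 2. The upper and lower bounds meet at 2, so that is the treewidth.

Treewidth 2.
Bags: B1 = {b, c, d}  B2 = {a, b, c}
Tree: B1–B2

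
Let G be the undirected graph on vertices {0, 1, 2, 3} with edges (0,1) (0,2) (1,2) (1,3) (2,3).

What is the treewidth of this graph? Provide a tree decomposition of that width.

Treewidth 2.
One such decomposition:
Bags: B1 = {1, 2, 3}  B2 = {0, 1, 2}
Tree: B1–B2

Each bag holds 3 vertices, so the decomposition has width 2, which upper-bounds the treewidth. Conversely, {0, 1, 2} is a clique of size 3, and the vertices of any clique must share a bag in every tree decomposition; so some bag has ≥ 3 vertices and tw(G) ≥ 2. Combining the bounds, tw(G) = 2.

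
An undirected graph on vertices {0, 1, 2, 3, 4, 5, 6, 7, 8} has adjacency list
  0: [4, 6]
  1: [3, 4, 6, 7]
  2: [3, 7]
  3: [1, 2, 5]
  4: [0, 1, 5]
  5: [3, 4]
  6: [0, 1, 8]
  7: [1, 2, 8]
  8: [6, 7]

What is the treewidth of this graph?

3

A width-3 tree decomposition is:
Bags: B1 = {0, 4, 5, 6}  B2 = {1, 4, 5, 6}  B3 = {1, 3, 5, 6}  B4 = {1, 3, 6, 8}  B5 = {1, 3, 7, 8}  B6 = {2, 3, 7, 8}
Tree: B1–B2, B2–B3, B3–B4, B4–B5, B5–B6
The largest bag has 4 vertices, giving width 3; this decomposition certifies tw(G) ≤ 3. For the lower bound: the 4 vertex sets {0,4,5}, {6}, {1}, {2,3,7,8} are disjoint, each induces a connected subgraph, and every pair is joined by at least one edge of G. Contracting each set to a single vertex therefore yields K_{4} as a minor, and since treewidth is minor-monotone, tw(G) ≥ tw(K_{4}) = 3. Therefore the treewidth is 3.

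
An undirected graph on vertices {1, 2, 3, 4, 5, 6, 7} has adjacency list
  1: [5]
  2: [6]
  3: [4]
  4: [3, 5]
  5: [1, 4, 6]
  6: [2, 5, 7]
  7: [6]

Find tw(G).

A width-1 tree decomposition is:
Bags: B1 = {5, 6}  B2 = {2, 6}  B3 = {4, 5}  B4 = {6, 7}  B5 = {1, 5}  B6 = {3, 4}
Tree: B1–B2, B1–B3, B2–B4, B1–B5, B3–B6
The largest bag has 2 vertices, giving width 1; this decomposition certifies tw(G) ≤ 1. G has an edge, so its treewidth is at least 1. Hence tw(G) = 1 exactly.

1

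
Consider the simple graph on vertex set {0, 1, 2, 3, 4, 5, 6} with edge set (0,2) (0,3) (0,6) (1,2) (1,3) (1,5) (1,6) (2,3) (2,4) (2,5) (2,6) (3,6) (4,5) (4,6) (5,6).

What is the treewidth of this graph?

A width-3 tree decomposition is:
Bags: B1 = {1, 2, 3, 6}  B2 = {1, 2, 5, 6}  B3 = {2, 4, 5, 6}  B4 = {0, 2, 3, 6}
Tree: B1–B2, B2–B3, B1–B4
Every bag has size at most 4, so the width is 4 − 1 = 3 and tw(G) ≤ 3. For the lower bound, the 4 vertices {0, 2, 3, 6} are pairwise adjacent, and any tree decomposition puts a clique entirely inside one bag — forcing width ≥ 3. Hence tw(G) = 3 exactly.

3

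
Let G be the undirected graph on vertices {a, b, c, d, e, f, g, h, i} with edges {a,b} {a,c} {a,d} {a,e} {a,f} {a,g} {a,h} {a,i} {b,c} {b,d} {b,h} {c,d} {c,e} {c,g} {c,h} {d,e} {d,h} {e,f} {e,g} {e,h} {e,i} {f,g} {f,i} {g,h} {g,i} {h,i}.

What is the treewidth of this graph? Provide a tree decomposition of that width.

The largest bag has 5 vertices, giving width 4; this decomposition certifies tw(G) ≤ 4. Conversely, {a, c, d, e, h} is a clique of size 5, and the vertices of any clique must share a bag in every tree decomposition; so some bag has ≥ 5 vertices and tw(G) ≥ 4. Therefore the treewidth is 4.

Treewidth 4.
One such decomposition:
Bags: B1 = {a, c, e, g, h}  B2 = {a, c, d, e, h}  B3 = {a, e, g, h, i}  B4 = {a, e, f, g, i}  B5 = {a, b, c, d, h}
Tree: B1–B2, B1–B3, B3–B4, B2–B5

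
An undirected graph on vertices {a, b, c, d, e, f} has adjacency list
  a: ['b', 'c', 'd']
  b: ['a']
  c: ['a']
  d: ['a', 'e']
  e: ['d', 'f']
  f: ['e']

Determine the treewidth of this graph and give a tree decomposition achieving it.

Each bag holds 2 vertices, so the decomposition has width 1, which upper-bounds the treewidth. Since G has at least one edge (e.g. d–a), it is not an edgeless graph, so tw(G) ≥ 1. Hence tw(G) = 1 exactly.

Treewidth 1.
One such decomposition:
Bags: B1 = {a, d}  B2 = {a, c}  B3 = {a, b}  B4 = {d, e}  B5 = {e, f}
Tree: B1–B2, B1–B3, B1–B4, B4–B5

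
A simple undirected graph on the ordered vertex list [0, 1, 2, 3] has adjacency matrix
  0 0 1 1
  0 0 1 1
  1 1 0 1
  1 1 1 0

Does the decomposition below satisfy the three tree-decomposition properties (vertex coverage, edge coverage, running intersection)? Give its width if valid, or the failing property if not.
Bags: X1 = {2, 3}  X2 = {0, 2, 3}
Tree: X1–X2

No — vertex 1 appears in no bag.

A tree decomposition must satisfy three properties: every vertex lies in some bag; for every edge, both endpoints lie together in some bag; and for every vertex, the bags containing it form a connected subtree. Here vertex 1 appears in no bag, so the decomposition is invalid.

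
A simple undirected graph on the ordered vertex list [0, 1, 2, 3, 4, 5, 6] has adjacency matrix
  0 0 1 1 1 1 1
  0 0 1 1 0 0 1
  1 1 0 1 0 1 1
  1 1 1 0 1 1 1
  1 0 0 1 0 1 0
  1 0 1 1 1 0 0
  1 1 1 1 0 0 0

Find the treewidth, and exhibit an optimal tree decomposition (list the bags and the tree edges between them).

Treewidth 3.
One such decomposition:
Bags: B1 = {0, 3, 4, 5}  B2 = {0, 2, 3, 5}  B3 = {0, 2, 3, 6}  B4 = {1, 2, 3, 6}
Tree: B1–B2, B2–B3, B3–B4

Each bag holds 4 vertices, so the decomposition has width 3, which upper-bounds the treewidth. On the other hand G contains the 4-clique {0, 2, 3, 5}. A clique must lie in a single bag of any decomposition, so no decomposition can have width below 3. The upper and lower bounds meet at 3, so that is the treewidth.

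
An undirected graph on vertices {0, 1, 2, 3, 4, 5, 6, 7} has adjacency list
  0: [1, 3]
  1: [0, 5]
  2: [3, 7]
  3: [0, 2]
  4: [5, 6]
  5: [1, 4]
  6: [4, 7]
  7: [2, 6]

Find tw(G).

A width-2 tree decomposition is:
Bags: B1 = {0, 2, 3}  B2 = {0, 2, 7}  B3 = {0, 6, 7}  B4 = {0, 4, 6}  B5 = {0, 4, 5}  B6 = {0, 1, 5}
Tree: B1–B2, B2–B3, B3–B4, B4–B5, B5–B6
Every bag has size at most 3, so the width is 3 − 1 = 2 and tw(G) ≤ 2. For the lower bound, G contains the cycle 0–3–2–7–6–4–5–1–0, so G is not a forest; only forests have treewidth ≤ 1, hence tw(G) ≥ 2. Therefore the treewidth is 2.

2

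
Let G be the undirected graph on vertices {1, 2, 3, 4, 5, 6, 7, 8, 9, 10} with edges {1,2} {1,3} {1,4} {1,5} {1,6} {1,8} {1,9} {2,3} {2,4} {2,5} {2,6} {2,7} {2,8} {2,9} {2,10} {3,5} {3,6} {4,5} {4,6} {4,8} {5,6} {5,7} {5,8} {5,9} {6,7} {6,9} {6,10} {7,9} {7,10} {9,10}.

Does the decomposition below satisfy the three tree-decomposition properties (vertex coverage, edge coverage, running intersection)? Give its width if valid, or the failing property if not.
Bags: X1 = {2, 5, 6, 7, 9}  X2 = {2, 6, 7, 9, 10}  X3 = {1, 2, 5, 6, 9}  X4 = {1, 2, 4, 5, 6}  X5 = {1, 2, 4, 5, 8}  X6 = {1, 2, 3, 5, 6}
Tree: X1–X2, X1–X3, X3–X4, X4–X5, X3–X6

Checking the three conditions: (i) the bags cover all of {1, 2, 3, 4, 5, 6, 7, 8, 9, 10}; (ii) for each edge, some bag contains both endpoints; (iii) the bags containing any fixed vertex form a subtree. All hold, so the decomposition is valid with width 5 − 1 = 4.

Yes; width 4.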